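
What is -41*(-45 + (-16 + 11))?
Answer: 2050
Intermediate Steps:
-41*(-45 + (-16 + 11)) = -41*(-45 - 5) = -41*(-50) = 2050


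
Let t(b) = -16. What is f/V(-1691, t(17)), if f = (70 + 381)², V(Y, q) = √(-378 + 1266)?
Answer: 203401*√222/444 ≈ 6825.7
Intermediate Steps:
V(Y, q) = 2*√222 (V(Y, q) = √888 = 2*√222)
f = 203401 (f = 451² = 203401)
f/V(-1691, t(17)) = 203401/((2*√222)) = 203401*(√222/444) = 203401*√222/444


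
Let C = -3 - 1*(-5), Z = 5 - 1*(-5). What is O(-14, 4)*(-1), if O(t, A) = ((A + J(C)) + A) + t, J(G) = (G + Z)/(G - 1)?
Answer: -6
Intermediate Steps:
Z = 10 (Z = 5 + 5 = 10)
C = 2 (C = -3 + 5 = 2)
J(G) = (10 + G)/(-1 + G) (J(G) = (G + 10)/(G - 1) = (10 + G)/(-1 + G))
O(t, A) = 12 + t + 2*A (O(t, A) = ((A + (10 + 2)/(-1 + 2)) + A) + t = ((A + 12/1) + A) + t = ((A + 1*12) + A) + t = ((A + 12) + A) + t = ((12 + A) + A) + t = (12 + 2*A) + t = 12 + t + 2*A)
O(-14, 4)*(-1) = (12 - 14 + 2*4)*(-1) = (12 - 14 + 8)*(-1) = 6*(-1) = -6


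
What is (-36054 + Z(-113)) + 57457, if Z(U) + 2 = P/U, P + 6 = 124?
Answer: 2418195/113 ≈ 21400.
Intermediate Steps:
P = 118 (P = -6 + 124 = 118)
Z(U) = -2 + 118/U
(-36054 + Z(-113)) + 57457 = (-36054 + (-2 + 118/(-113))) + 57457 = (-36054 + (-2 + 118*(-1/113))) + 57457 = (-36054 + (-2 - 118/113)) + 57457 = (-36054 - 344/113) + 57457 = -4074446/113 + 57457 = 2418195/113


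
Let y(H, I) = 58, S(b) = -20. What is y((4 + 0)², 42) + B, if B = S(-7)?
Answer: 38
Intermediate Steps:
B = -20
y((4 + 0)², 42) + B = 58 - 20 = 38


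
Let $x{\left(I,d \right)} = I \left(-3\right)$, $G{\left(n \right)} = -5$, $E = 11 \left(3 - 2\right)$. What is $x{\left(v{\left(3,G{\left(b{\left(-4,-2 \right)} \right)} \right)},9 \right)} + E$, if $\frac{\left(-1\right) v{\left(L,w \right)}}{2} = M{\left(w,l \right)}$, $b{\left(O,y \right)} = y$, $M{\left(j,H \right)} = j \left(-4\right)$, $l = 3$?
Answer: $131$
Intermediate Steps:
$M{\left(j,H \right)} = - 4 j$
$E = 11$ ($E = 11 \cdot 1 = 11$)
$v{\left(L,w \right)} = 8 w$ ($v{\left(L,w \right)} = - 2 \left(- 4 w\right) = 8 w$)
$x{\left(I,d \right)} = - 3 I$
$x{\left(v{\left(3,G{\left(b{\left(-4,-2 \right)} \right)} \right)},9 \right)} + E = - 3 \cdot 8 \left(-5\right) + 11 = \left(-3\right) \left(-40\right) + 11 = 120 + 11 = 131$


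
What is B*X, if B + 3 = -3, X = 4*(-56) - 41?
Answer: 1590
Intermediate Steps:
X = -265 (X = -224 - 41 = -265)
B = -6 (B = -3 - 3 = -6)
B*X = -6*(-265) = 1590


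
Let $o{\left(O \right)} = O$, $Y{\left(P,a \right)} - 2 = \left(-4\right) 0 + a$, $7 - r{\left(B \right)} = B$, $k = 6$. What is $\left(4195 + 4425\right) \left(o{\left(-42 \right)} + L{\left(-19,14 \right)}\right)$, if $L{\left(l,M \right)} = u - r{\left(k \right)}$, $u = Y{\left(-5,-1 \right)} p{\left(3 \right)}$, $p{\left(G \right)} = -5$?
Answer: $-413760$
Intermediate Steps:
$r{\left(B \right)} = 7 - B$
$Y{\left(P,a \right)} = 2 + a$ ($Y{\left(P,a \right)} = 2 + \left(\left(-4\right) 0 + a\right) = 2 + \left(0 + a\right) = 2 + a$)
$u = -5$ ($u = \left(2 - 1\right) \left(-5\right) = 1 \left(-5\right) = -5$)
$L{\left(l,M \right)} = -6$ ($L{\left(l,M \right)} = -5 - \left(7 - 6\right) = -5 - 1 = -6$)
$\left(4195 + 4425\right) \left(o{\left(-42 \right)} + L{\left(-19,14 \right)}\right) = \left(4195 + 4425\right) \left(-42 - 6\right) = 8620 \left(-48\right) = -413760$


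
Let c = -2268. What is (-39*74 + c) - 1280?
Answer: -6434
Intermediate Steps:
(-39*74 + c) - 1280 = (-39*74 - 2268) - 1280 = (-2886 - 2268) - 1280 = -5154 - 1280 = -6434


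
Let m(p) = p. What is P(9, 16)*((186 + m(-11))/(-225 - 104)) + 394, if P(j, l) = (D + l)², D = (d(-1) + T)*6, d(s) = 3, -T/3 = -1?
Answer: -49082/47 ≈ -1044.3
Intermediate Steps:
T = 3 (T = -3*(-1) = 3)
D = 36 (D = (3 + 3)*6 = 6*6 = 36)
P(j, l) = (36 + l)²
P(9, 16)*((186 + m(-11))/(-225 - 104)) + 394 = (36 + 16)²*((186 - 11)/(-225 - 104)) + 394 = 52²*(175/(-329)) + 394 = 2704*(175*(-1/329)) + 394 = 2704*(-25/47) + 394 = -67600/47 + 394 = -49082/47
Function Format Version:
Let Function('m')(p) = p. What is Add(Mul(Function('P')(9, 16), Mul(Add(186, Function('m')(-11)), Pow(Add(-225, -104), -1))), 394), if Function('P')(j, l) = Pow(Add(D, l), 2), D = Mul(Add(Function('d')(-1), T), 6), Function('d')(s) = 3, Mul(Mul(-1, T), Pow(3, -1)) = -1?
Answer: Rational(-49082, 47) ≈ -1044.3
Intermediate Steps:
T = 3 (T = Mul(-3, -1) = 3)
D = 36 (D = Mul(Add(3, 3), 6) = Mul(6, 6) = 36)
Function('P')(j, l) = Pow(Add(36, l), 2)
Add(Mul(Function('P')(9, 16), Mul(Add(186, Function('m')(-11)), Pow(Add(-225, -104), -1))), 394) = Add(Mul(Pow(Add(36, 16), 2), Mul(Add(186, -11), Pow(Add(-225, -104), -1))), 394) = Add(Mul(Pow(52, 2), Mul(175, Pow(-329, -1))), 394) = Add(Mul(2704, Mul(175, Rational(-1, 329))), 394) = Add(Mul(2704, Rational(-25, 47)), 394) = Add(Rational(-67600, 47), 394) = Rational(-49082, 47)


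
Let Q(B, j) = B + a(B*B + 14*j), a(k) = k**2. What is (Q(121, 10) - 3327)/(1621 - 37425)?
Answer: -218474755/35804 ≈ -6102.0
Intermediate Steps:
Q(B, j) = B + (B**2 + 14*j)**2 (Q(B, j) = B + (B*B + 14*j)**2 = B + (B**2 + 14*j)**2)
(Q(121, 10) - 3327)/(1621 - 37425) = ((121 + (121**2 + 14*10)**2) - 3327)/(1621 - 37425) = ((121 + (14641 + 140)**2) - 3327)/(-35804) = ((121 + 14781**2) - 3327)*(-1/35804) = ((121 + 218477961) - 3327)*(-1/35804) = (218478082 - 3327)*(-1/35804) = 218474755*(-1/35804) = -218474755/35804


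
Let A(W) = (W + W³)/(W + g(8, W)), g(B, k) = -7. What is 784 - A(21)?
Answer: 121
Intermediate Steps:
A(W) = (W + W³)/(-7 + W) (A(W) = (W + W³)/(W - 7) = (W + W³)/(-7 + W))
784 - A(21) = 784 - (21 + 21³)/(-7 + 21) = 784 - (21 + 9261)/14 = 784 - 9282/14 = 784 - 1*663 = 784 - 663 = 121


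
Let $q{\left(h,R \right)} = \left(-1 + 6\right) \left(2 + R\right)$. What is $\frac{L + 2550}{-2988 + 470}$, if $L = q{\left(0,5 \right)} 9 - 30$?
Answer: $- \frac{2835}{2518} \approx -1.1259$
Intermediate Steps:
$q{\left(h,R \right)} = 10 + 5 R$ ($q{\left(h,R \right)} = 5 \left(2 + R\right) = 10 + 5 R$)
$L = 285$ ($L = \left(10 + 5 \cdot 5\right) 9 - 30 = \left(10 + 25\right) 9 - 30 = 35 \cdot 9 - 30 = 315 - 30 = 285$)
$\frac{L + 2550}{-2988 + 470} = \frac{285 + 2550}{-2988 + 470} = \frac{2835}{-2518} = 2835 \left(- \frac{1}{2518}\right) = - \frac{2835}{2518}$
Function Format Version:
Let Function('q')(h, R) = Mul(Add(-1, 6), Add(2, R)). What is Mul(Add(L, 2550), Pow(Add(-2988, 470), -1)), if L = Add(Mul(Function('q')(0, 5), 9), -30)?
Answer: Rational(-2835, 2518) ≈ -1.1259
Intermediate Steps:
Function('q')(h, R) = Add(10, Mul(5, R)) (Function('q')(h, R) = Mul(5, Add(2, R)) = Add(10, Mul(5, R)))
L = 285 (L = Add(Mul(Add(10, Mul(5, 5)), 9), -30) = Add(Mul(Add(10, 25), 9), -30) = Add(Mul(35, 9), -30) = Add(315, -30) = 285)
Mul(Add(L, 2550), Pow(Add(-2988, 470), -1)) = Mul(Add(285, 2550), Pow(Add(-2988, 470), -1)) = Mul(2835, Pow(-2518, -1)) = Mul(2835, Rational(-1, 2518)) = Rational(-2835, 2518)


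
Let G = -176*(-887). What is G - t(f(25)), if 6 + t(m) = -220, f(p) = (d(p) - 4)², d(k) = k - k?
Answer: 156338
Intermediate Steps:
d(k) = 0
G = 156112
f(p) = 16 (f(p) = (0 - 4)² = (-4)² = 16)
t(m) = -226 (t(m) = -6 - 220 = -226)
G - t(f(25)) = 156112 - 1*(-226) = 156112 + 226 = 156338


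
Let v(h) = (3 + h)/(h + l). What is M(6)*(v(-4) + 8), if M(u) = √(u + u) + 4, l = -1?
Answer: 164/5 + 82*√3/5 ≈ 61.206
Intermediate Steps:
v(h) = (3 + h)/(-1 + h) (v(h) = (3 + h)/(h - 1) = (3 + h)/(-1 + h))
M(u) = 4 + √2*√u (M(u) = √(2*u) + 4 = √2*√u + 4 = 4 + √2*√u)
M(6)*(v(-4) + 8) = (4 + √2*√6)*((3 - 4)/(-1 - 4) + 8) = (4 + 2*√3)*(-1/(-5) + 8) = (4 + 2*√3)*(-⅕*(-1) + 8) = (4 + 2*√3)*(⅕ + 8) = (4 + 2*√3)*(41/5) = 164/5 + 82*√3/5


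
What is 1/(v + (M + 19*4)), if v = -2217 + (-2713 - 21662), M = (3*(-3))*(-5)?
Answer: -1/26471 ≈ -3.7777e-5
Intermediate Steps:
M = 45 (M = -9*(-5) = 45)
v = -26592 (v = -2217 - 24375 = -26592)
1/(v + (M + 19*4)) = 1/(-26592 + (45 + 19*4)) = 1/(-26592 + (45 + 76)) = 1/(-26592 + 121) = 1/(-26471) = -1/26471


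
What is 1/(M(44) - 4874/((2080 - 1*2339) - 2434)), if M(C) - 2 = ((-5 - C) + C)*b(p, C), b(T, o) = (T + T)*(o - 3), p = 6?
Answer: -2693/6614520 ≈ -0.00040713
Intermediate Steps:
b(T, o) = 2*T*(-3 + o) (b(T, o) = (2*T)*(-3 + o) = 2*T*(-3 + o))
M(C) = 182 - 60*C (M(C) = 2 + ((-5 - C) + C)*(2*6*(-3 + C)) = 2 - 5*(-36 + 12*C) = 2 + (180 - 60*C) = 182 - 60*C)
1/(M(44) - 4874/((2080 - 1*2339) - 2434)) = 1/((182 - 60*44) - 4874/((2080 - 1*2339) - 2434)) = 1/((182 - 2640) - 4874/((2080 - 2339) - 2434)) = 1/(-2458 - 4874/(-259 - 2434)) = 1/(-2458 - 4874/(-2693)) = 1/(-2458 - 4874*(-1/2693)) = 1/(-2458 + 4874/2693) = 1/(-6614520/2693) = -2693/6614520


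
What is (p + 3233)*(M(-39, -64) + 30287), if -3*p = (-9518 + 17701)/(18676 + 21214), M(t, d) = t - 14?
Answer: 1949513147153/19945 ≈ 9.7744e+7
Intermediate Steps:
M(t, d) = -14 + t
p = -8183/119670 (p = -(-9518 + 17701)/(3*(18676 + 21214)) = -8183/(3*39890) = -⅓*8183/39890 = -8183/119670 ≈ -0.068380)
(p + 3233)*(M(-39, -64) + 30287) = (-8183/119670 + 3233)*((-14 - 39) + 30287) = 386884927*(-53 + 30287)/119670 = (386884927/119670)*30234 = 1949513147153/19945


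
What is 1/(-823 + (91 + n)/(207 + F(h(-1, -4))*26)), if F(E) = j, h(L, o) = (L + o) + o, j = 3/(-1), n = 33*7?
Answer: -129/105845 ≈ -0.0012188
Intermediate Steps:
n = 231
j = -3 (j = 3*(-1) = -3)
h(L, o) = L + 2*o
F(E) = -3
1/(-823 + (91 + n)/(207 + F(h(-1, -4))*26)) = 1/(-823 + (91 + 231)/(207 - 3*26)) = 1/(-823 + 322/(207 - 78)) = 1/(-823 + 322/129) = 1/(-105845/129) = -129/105845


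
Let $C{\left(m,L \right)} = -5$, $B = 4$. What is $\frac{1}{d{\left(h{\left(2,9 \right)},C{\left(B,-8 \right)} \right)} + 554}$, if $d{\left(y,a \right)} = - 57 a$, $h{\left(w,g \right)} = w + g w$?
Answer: $\frac{1}{839} \approx 0.0011919$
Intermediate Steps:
$\frac{1}{d{\left(h{\left(2,9 \right)},C{\left(B,-8 \right)} \right)} + 554} = \frac{1}{\left(-57\right) \left(-5\right) + 554} = \frac{1}{285 + 554} = \frac{1}{839}$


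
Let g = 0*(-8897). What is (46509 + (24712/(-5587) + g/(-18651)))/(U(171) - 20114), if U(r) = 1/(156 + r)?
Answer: -84961490217/36747246599 ≈ -2.3120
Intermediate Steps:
g = 0
(46509 + (24712/(-5587) + g/(-18651)))/(U(171) - 20114) = (46509 + (24712/(-5587) + 0/(-18651)))/(1/(156 + 171) - 20114) = (46509 + (24712*(-1/5587) + 0*(-1/18651)))/(1/327 - 20114) = (46509 + (-24712/5587 + 0))/(1/327 - 20114) = (46509 - 24712/5587)/(-6577277/327) = (259821071/5587)*(-327/6577277) = -84961490217/36747246599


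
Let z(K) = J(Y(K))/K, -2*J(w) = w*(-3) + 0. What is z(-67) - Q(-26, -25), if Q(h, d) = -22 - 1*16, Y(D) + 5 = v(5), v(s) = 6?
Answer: 5089/134 ≈ 37.978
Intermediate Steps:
Y(D) = 1 (Y(D) = -5 + 6 = 1)
J(w) = 3*w/2 (J(w) = -(w*(-3) + 0)/2 = -(-3*w + 0)/2 = -(-3)*w/2 = 3*w/2)
Q(h, d) = -38 (Q(h, d) = -22 - 16 = -38)
z(K) = 3/(2*K) (z(K) = ((3/2)*1)/K = 3/(2*K))
z(-67) - Q(-26, -25) = (3/2)/(-67) - 1*(-38) = (3/2)*(-1/67) + 38 = -3/134 + 38 = 5089/134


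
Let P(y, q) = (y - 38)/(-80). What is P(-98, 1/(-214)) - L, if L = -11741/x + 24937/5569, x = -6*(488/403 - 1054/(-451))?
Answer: -11943888043907/21547017900 ≈ -554.32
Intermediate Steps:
P(y, q) = 19/40 - y/80 (P(y, q) = (-38 + y)*(-1/80) = 19/40 - y/80)
x = -3869100/181753 (x = -6*(488*(1/403) - 1054*(-1/451)) = -6*(488/403 + 1054/451) = -6*644850/181753 = -3869100/181753 ≈ -21.288)
L = 11980517974337/21547017900 (L = -11741/(-3869100/181753) + 24937/5569 = -11741*(-181753/3869100) + 24937*(1/5569) = 2133961973/3869100 + 24937/5569 = 11980517974337/21547017900 ≈ 556.02)
P(-98, 1/(-214)) - L = (19/40 - 1/80*(-98)) - 1*11980517974337/21547017900 = (19/40 + 49/40) - 11980517974337/21547017900 = 17/10 - 11980517974337/21547017900 = -11943888043907/21547017900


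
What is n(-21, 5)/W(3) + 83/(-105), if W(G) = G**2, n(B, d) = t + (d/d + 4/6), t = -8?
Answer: -1412/945 ≈ -1.4942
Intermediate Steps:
n(B, d) = -19/3 (n(B, d) = -8 + (d/d + 4/6) = -8 + (1 + 4*(1/6)) = -8 + (1 + 2/3) = -8 + 5/3 = -19/3)
n(-21, 5)/W(3) + 83/(-105) = -19/(3*(3**2)) + 83/(-105) = -19/3/9 + 83*(-1/105) = -19/3*1/9 - 83/105 = -19/27 - 83/105 = -1412/945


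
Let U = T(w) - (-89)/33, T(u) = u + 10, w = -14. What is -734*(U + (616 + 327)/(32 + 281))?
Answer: -12962440/10329 ≈ -1255.0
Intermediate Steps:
T(u) = 10 + u
U = -43/33 (U = (10 - 14) - (-89)/33 = -4 - (-89)/33 = -4 - 1*(-89/33) = -4 + 89/33 = -43/33 ≈ -1.3030)
-734*(U + (616 + 327)/(32 + 281)) = -734*(-43/33 + (616 + 327)/(32 + 281)) = -734*(-43/33 + 943/313) = -734*17660/10329 = -12962440/10329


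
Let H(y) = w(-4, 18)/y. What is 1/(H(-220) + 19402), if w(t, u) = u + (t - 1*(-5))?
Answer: 220/4268421 ≈ 5.1541e-5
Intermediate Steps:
w(t, u) = 5 + t + u (w(t, u) = u + (t + 5) = u + (5 + t) = 5 + t + u)
H(y) = 19/y (H(y) = (5 - 4 + 18)/y = 19/y)
1/(H(-220) + 19402) = 1/(19/(-220) + 19402) = 1/(19*(-1/220) + 19402) = 1/(-19/220 + 19402) = 1/(4268421/220) = 220/4268421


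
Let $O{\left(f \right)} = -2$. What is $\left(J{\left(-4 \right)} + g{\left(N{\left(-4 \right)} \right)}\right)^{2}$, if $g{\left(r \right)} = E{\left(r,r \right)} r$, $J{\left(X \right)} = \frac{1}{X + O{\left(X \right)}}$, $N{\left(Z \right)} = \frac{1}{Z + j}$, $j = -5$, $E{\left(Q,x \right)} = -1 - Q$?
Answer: $\frac{121}{26244} \approx 0.0046106$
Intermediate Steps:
$N{\left(Z \right)} = \frac{1}{-5 + Z}$ ($N{\left(Z \right)} = \frac{1}{Z - 5} = \frac{1}{-5 + Z}$)
$J{\left(X \right)} = \frac{1}{-2 + X}$ ($J{\left(X \right)} = \frac{1}{X - 2} = \frac{1}{-2 + X}$)
$g{\left(r \right)} = r \left(-1 - r\right)$ ($g{\left(r \right)} = \left(-1 - r\right) r = r \left(-1 - r\right)$)
$\left(J{\left(-4 \right)} + g{\left(N{\left(-4 \right)} \right)}\right)^{2} = \left(\frac{1}{-2 - 4} - \frac{1 + \frac{1}{-5 - 4}}{-5 - 4}\right)^{2} = \left(\frac{1}{-6} - \frac{1 + \frac{1}{-9}}{-9}\right)^{2} = \left(- \frac{1}{6} - - \frac{1 - \frac{1}{9}}{9}\right)^{2} = \left(- \frac{1}{6} - \left(- \frac{1}{9}\right) \frac{8}{9}\right)^{2} = \left(- \frac{1}{6} + \frac{8}{81}\right)^{2} = \left(- \frac{11}{162}\right)^{2} = \frac{121}{26244}$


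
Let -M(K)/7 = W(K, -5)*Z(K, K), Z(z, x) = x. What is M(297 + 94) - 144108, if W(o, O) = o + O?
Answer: -1200590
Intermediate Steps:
W(o, O) = O + o
M(K) = -7*K*(-5 + K) (M(K) = -7*(-5 + K)*K = -7*K*(-5 + K))
M(297 + 94) - 144108 = 7*(297 + 94)*(5 - (297 + 94)) - 144108 = 7*391*(5 - 1*391) - 144108 = 7*391*(5 - 391) - 144108 = 7*391*(-386) - 144108 = -1056482 - 144108 = -1200590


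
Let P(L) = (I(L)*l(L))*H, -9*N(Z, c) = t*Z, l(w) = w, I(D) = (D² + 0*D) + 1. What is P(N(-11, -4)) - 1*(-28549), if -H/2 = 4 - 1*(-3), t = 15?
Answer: -1565357/27 ≈ -57976.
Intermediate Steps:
I(D) = 1 + D² (I(D) = (D² + 0) + 1 = D² + 1 = 1 + D²)
H = -14 (H = -2*(4 - 1*(-3)) = -2*(4 + 3) = -2*7 = -14)
N(Z, c) = -5*Z/3
P(L) = -14*L*(1 + L²) (P(L) = ((1 + L²)*L)*(-14) = (L*(1 + L²))*(-14) = -14*L*(1 + L²))
P(N(-11, -4)) - 1*(-28549) = -14*(-5/3*(-11))*(1 + (-5/3*(-11))²) - 1*(-28549) = -14*55/3*(1 + (55/3)²) + 28549 = -14*55/3*(1 + 3025/9) + 28549 = -14*55/3*3034/9 + 28549 = -2336180/27 + 28549 = -1565357/27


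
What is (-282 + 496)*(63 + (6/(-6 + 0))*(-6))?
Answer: 14766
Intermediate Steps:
(-282 + 496)*(63 + (6/(-6 + 0))*(-6)) = 214*(63 + (6/(-6))*(-6)) = 214*(63 + (6*(-1/6))*(-6)) = 214*(63 - 1*(-6)) = 214*(63 + 6) = 214*69 = 14766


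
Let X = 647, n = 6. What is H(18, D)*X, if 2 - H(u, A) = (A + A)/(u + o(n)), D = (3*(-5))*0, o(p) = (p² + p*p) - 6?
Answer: 1294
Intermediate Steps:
o(p) = -6 + 2*p² (o(p) = (p² + p²) - 6 = 2*p² - 6 = -6 + 2*p²)
D = 0 (D = -15*0 = 0)
H(u, A) = 2 - 2*A/(66 + u) (H(u, A) = 2 - (A + A)/(u + (-6 + 2*6²)) = 2 - 2*A/(u + (-6 + 2*36)) = 2 - 2*A/(u + (-6 + 72)) = 2 - 2*A/(u + 66) = 2 - 2*A/(66 + u))
H(18, D)*X = (2*(66 + 18 - 1*0)/(66 + 18))*647 = (2*(66 + 18 + 0)/84)*647 = (2*(1/84)*84)*647 = 2*647 = 1294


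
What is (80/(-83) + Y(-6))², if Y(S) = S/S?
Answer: 9/6889 ≈ 0.0013064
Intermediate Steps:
Y(S) = 1
(80/(-83) + Y(-6))² = (80/(-83) + 1)² = (80*(-1/83) + 1)² = (-80/83 + 1)² = (3/83)² = 9/6889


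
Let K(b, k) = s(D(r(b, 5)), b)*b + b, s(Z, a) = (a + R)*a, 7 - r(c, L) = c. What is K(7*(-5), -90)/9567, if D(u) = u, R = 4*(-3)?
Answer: -57610/9567 ≈ -6.0217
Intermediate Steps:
R = -12
r(c, L) = 7 - c
s(Z, a) = a*(-12 + a) (s(Z, a) = (a - 12)*a = (-12 + a)*a = a*(-12 + a))
K(b, k) = b + b²*(-12 + b) (K(b, k) = (b*(-12 + b))*b + b = b²*(-12 + b) + b = b + b²*(-12 + b))
K(7*(-5), -90)/9567 = ((7*(-5))*(1 + (7*(-5))*(-12 + 7*(-5))))/9567 = -35*(1 - 35*(-12 - 35))*(1/9567) = -35*(1 - 35*(-47))*(1/9567) = -35*(1 + 1645)*(1/9567) = -35*1646*(1/9567) = -57610*1/9567 = -57610/9567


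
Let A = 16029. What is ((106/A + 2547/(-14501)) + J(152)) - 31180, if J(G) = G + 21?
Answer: -7207198743460/232436529 ≈ -31007.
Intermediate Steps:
J(G) = 21 + G
((106/A + 2547/(-14501)) + J(152)) - 31180 = ((106/16029 + 2547/(-14501)) + (21 + 152)) - 31180 = ((106*(1/16029) + 2547*(-1/14501)) + 173) - 31180 = ((106/16029 - 2547/14501) + 173) - 31180 = (-39288757/232436529 + 173) - 31180 = 40172230760/232436529 - 31180 = -7207198743460/232436529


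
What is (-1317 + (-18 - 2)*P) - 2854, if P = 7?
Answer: -4311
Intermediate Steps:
(-1317 + (-18 - 2)*P) - 2854 = (-1317 + (-18 - 2)*7) - 2854 = (-1317 - 20*7) - 2854 = (-1317 - 140) - 2854 = -1457 - 2854 = -4311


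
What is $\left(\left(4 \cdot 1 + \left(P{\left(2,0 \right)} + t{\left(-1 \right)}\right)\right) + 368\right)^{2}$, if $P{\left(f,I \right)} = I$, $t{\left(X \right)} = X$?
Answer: $137641$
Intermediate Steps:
$\left(\left(4 \cdot 1 + \left(P{\left(2,0 \right)} + t{\left(-1 \right)}\right)\right) + 368\right)^{2} = \left(\left(4 \cdot 1 + \left(0 - 1\right)\right) + 368\right)^{2} = \left(\left(4 - 1\right) + 368\right)^{2} = \left(3 + 368\right)^{2} = 371^{2} = 137641$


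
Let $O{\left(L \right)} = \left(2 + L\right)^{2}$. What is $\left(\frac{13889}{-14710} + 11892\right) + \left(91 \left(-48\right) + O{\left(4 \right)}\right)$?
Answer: $\frac{111193711}{14710} \approx 7559.1$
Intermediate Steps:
$\left(\frac{13889}{-14710} + 11892\right) + \left(91 \left(-48\right) + O{\left(4 \right)}\right) = \left(\frac{13889}{-14710} + 11892\right) + \left(91 \left(-48\right) + \left(2 + 4\right)^{2}\right) = \left(13889 \left(- \frac{1}{14710}\right) + 11892\right) - \left(4368 - 6^{2}\right) = \left(- \frac{13889}{14710} + 11892\right) + \left(-4368 + 36\right) = \frac{174917431}{14710} - 4332 = \frac{111193711}{14710}$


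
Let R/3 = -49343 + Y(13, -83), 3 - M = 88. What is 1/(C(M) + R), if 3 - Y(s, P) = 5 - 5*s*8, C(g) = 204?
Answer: -1/146271 ≈ -6.8366e-6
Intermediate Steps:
M = -85 (M = 3 - 1*88 = 3 - 88 = -85)
Y(s, P) = -2 + 40*s (Y(s, P) = 3 - (5 - 5*s*8) = 3 - (5 - 40*s) = 3 + (-5 + 40*s) = -2 + 40*s)
R = -146475 (R = 3*(-49343 + (-2 + 40*13)) = 3*(-49343 + (-2 + 520)) = 3*(-49343 + 518) = 3*(-48825) = -146475)
1/(C(M) + R) = 1/(204 - 146475) = 1/(-146271) = -1/146271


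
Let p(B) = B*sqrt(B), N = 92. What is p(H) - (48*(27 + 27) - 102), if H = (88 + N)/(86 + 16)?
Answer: -2490 + 30*sqrt(510)/289 ≈ -2487.7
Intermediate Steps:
H = 30/17 (H = (88 + 92)/(86 + 16) = 180/102 = 180*(1/102) = 30/17 ≈ 1.7647)
p(B) = B**(3/2)
p(H) - (48*(27 + 27) - 102) = (30/17)**(3/2) - (48*(27 + 27) - 102) = 30*sqrt(510)/289 - (48*54 - 102) = 30*sqrt(510)/289 - (2592 - 102) = 30*sqrt(510)/289 - 1*2490 = 30*sqrt(510)/289 - 2490 = -2490 + 30*sqrt(510)/289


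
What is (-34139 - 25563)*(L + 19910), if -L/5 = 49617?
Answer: 13622503850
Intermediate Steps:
L = -248085 (L = -5*49617 = -248085)
(-34139 - 25563)*(L + 19910) = (-34139 - 25563)*(-248085 + 19910) = -59702*(-228175) = 13622503850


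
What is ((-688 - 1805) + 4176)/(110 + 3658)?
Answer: 561/1256 ≈ 0.44666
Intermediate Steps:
((-688 - 1805) + 4176)/(110 + 3658) = (-2493 + 4176)/3768 = 1683*(1/3768) = 561/1256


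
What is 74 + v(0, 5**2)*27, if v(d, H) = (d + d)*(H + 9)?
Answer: 74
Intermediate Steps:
v(d, H) = 2*d*(9 + H) (v(d, H) = (2*d)*(9 + H) = 2*d*(9 + H))
74 + v(0, 5**2)*27 = 74 + (2*0*(9 + 5**2))*27 = 74 + (2*0*(9 + 25))*27 = 74 + (2*0*34)*27 = 74 + 0*27 = 74 + 0 = 74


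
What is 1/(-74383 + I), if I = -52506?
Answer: -1/126889 ≈ -7.8809e-6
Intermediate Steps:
1/(-74383 + I) = 1/(-74383 - 52506) = 1/(-126889) = -1/126889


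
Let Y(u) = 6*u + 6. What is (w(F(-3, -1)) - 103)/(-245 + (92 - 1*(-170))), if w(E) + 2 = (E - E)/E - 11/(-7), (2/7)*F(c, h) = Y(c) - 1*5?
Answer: -724/119 ≈ -6.0840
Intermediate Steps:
Y(u) = 6 + 6*u
F(c, h) = 7/2 + 21*c (F(c, h) = 7*((6 + 6*c) - 1*5)/2 = 7*((6 + 6*c) - 5)/2 = 7*(1 + 6*c)/2 = 7/2 + 21*c)
w(E) = -3/7 (w(E) = -2 + ((E - E)/E - 11/(-7)) = -2 + (0/E - 11*(-⅐)) = -2 + (0 + 11/7) = -2 + 11/7 = -3/7)
(w(F(-3, -1)) - 103)/(-245 + (92 - 1*(-170))) = (-3/7 - 103)/(-245 + (92 - 1*(-170))) = -724/(7*(-245 + (92 + 170))) = -724/(7*(-245 + 262)) = -724/7/17 = -724/7*1/17 = -724/119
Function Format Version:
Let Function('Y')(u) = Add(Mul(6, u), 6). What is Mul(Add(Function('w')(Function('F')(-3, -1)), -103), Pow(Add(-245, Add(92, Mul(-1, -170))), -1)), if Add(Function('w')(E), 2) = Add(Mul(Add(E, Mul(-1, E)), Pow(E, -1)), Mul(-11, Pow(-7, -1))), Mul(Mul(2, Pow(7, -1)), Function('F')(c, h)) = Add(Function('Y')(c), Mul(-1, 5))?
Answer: Rational(-724, 119) ≈ -6.0840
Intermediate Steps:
Function('Y')(u) = Add(6, Mul(6, u))
Function('F')(c, h) = Add(Rational(7, 2), Mul(21, c)) (Function('F')(c, h) = Mul(Rational(7, 2), Add(Add(6, Mul(6, c)), Mul(-1, 5))) = Mul(Rational(7, 2), Add(Add(6, Mul(6, c)), -5)) = Mul(Rational(7, 2), Add(1, Mul(6, c))) = Add(Rational(7, 2), Mul(21, c)))
Function('w')(E) = Rational(-3, 7) (Function('w')(E) = Add(-2, Add(Mul(Add(E, Mul(-1, E)), Pow(E, -1)), Mul(-11, Pow(-7, -1)))) = Add(-2, Add(Mul(0, Pow(E, -1)), Mul(-11, Rational(-1, 7)))) = Add(-2, Add(0, Rational(11, 7))) = Add(-2, Rational(11, 7)) = Rational(-3, 7))
Mul(Add(Function('w')(Function('F')(-3, -1)), -103), Pow(Add(-245, Add(92, Mul(-1, -170))), -1)) = Mul(Add(Rational(-3, 7), -103), Pow(Add(-245, Add(92, Mul(-1, -170))), -1)) = Mul(Rational(-724, 7), Pow(Add(-245, Add(92, 170)), -1)) = Mul(Rational(-724, 7), Pow(Add(-245, 262), -1)) = Mul(Rational(-724, 7), Pow(17, -1)) = Mul(Rational(-724, 7), Rational(1, 17)) = Rational(-724, 119)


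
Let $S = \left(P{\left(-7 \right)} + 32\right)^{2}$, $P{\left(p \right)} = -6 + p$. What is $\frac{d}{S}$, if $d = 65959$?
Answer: $\frac{65959}{361} \approx 182.71$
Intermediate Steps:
$S = 361$ ($S = \left(\left(-6 - 7\right) + 32\right)^{2} = \left(-13 + 32\right)^{2} = 19^{2} = 361$)
$\frac{d}{S} = \frac{65959}{361}$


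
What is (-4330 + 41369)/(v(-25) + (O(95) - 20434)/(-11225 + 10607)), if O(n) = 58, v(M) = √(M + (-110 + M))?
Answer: 3238949433/3307564 - 392946751*I*√10/3307564 ≈ 979.25 - 375.69*I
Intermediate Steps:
v(M) = √(-110 + 2*M)
(-4330 + 41369)/(v(-25) + (O(95) - 20434)/(-11225 + 10607)) = (-4330 + 41369)/(√(-110 + 2*(-25)) + (58 - 20434)/(-11225 + 10607)) = 37039/(√(-110 - 50) - 20376/(-618)) = 37039/(√(-160) - 20376*(-1/618)) = 37039/(4*I*√10 + 3396/103) = 37039/(3396/103 + 4*I*√10)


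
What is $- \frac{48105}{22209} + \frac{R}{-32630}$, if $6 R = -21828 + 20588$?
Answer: $- \frac{156507629}{72467967} \approx -2.1597$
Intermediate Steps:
$R = - \frac{620}{3}$ ($R = \frac{-21828 + 20588}{6} = \frac{1}{6} \left(-1240\right) = - \frac{620}{3} \approx -206.67$)
$- \frac{48105}{22209} + \frac{R}{-32630} = - \frac{48105}{22209} - \frac{620}{3 \left(-32630\right)} = \left(-48105\right) \frac{1}{22209} - - \frac{62}{9789} = - \frac{16035}{7403} + \frac{62}{9789} = - \frac{156507629}{72467967}$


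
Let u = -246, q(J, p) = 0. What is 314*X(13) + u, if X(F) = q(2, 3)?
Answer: -246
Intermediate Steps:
X(F) = 0
314*X(13) + u = 314*0 - 246 = 0 - 246 = -246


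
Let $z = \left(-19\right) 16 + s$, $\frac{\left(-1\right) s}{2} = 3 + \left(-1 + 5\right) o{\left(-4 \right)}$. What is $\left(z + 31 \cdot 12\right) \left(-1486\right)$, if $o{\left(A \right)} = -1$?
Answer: $-104020$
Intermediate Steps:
$s = 2$ ($s = - 2 \left(3 + \left(-1 + 5\right) \left(-1\right)\right) = - 2 \left(3 + 4 \left(-1\right)\right) = - 2 \left(3 - 4\right) = \left(-2\right) \left(-1\right) = 2$)
$z = -302$ ($z = \left(-19\right) 16 + 2 = -304 + 2 = -302$)
$\left(z + 31 \cdot 12\right) \left(-1486\right) = \left(-302 + 31 \cdot 12\right) \left(-1486\right) = \left(-302 + 372\right) \left(-1486\right) = 70 \left(-1486\right) = -104020$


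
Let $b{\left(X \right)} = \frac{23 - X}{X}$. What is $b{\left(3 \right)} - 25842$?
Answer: $- \frac{77506}{3} \approx -25835.0$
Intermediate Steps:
$b{\left(X \right)} = \frac{23 - X}{X}$
$b{\left(3 \right)} - 25842 = \frac{23 - 3}{3} - 25842 = \frac{1}{3} \cdot 20 - 25842 = \frac{20}{3} - 25842 = - \frac{77506}{3}$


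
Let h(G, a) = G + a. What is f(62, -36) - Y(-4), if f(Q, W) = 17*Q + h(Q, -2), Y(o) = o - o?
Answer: 1114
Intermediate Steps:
Y(o) = 0
f(Q, W) = -2 + 18*Q (f(Q, W) = 17*Q + (Q - 2) = 17*Q + (-2 + Q) = -2 + 18*Q)
f(62, -36) - Y(-4) = (-2 + 18*62) - 1*0 = (-2 + 1116) + 0 = 1114 + 0 = 1114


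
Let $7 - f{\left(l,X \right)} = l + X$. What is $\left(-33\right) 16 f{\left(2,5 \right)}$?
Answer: $0$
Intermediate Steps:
$f{\left(l,X \right)} = 7 - X - l$ ($f{\left(l,X \right)} = 7 - \left(l + X\right) = 7 - \left(X + l\right) = 7 - X - l$)
$\left(-33\right) 16 f{\left(2,5 \right)} = \left(-33\right) 16 \left(7 - 5 - 2\right) = - 528 \left(7 - 5 - 2\right) = \left(-528\right) 0 = 0$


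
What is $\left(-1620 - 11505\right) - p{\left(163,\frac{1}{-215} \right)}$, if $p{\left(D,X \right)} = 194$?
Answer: $-13319$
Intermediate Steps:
$\left(-1620 - 11505\right) - p{\left(163,\frac{1}{-215} \right)} = \left(-1620 - 11505\right) - 194 = -13125 - 194 = -13319$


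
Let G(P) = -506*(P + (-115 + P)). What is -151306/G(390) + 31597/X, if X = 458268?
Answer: 39985386269/77101299660 ≈ 0.51861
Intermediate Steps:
G(P) = 58190 - 1012*P (G(P) = -506*(-115 + 2*P) = 58190 - 1012*P)
-151306/G(390) + 31597/X = -151306/(58190 - 1012*390) + 31597/458268 = -151306/(58190 - 394680) + 31597*(1/458268) = -151306/(-336490) + 31597/458268 = -151306*(-1/336490) + 31597/458268 = 75653/168245 + 31597/458268 = 39985386269/77101299660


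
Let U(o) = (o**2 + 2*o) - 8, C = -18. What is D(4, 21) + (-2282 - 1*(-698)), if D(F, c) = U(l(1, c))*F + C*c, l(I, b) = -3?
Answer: -1982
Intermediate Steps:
U(o) = -8 + o**2 + 2*o
D(F, c) = -18*c - 5*F (D(F, c) = (-8 + (-3)**2 + 2*(-3))*F - 18*c = (-8 + 9 - 6)*F - 18*c = -5*F - 18*c = -18*c - 5*F)
D(4, 21) + (-2282 - 1*(-698)) = (-18*21 - 5*4) + (-2282 - 1*(-698)) = (-378 - 20) + (-2282 + 698) = -398 - 1584 = -1982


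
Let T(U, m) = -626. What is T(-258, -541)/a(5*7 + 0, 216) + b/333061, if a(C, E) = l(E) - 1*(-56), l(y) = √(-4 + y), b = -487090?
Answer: -3275009394/243467591 + 313*√53/731 ≈ -10.334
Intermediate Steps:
a(C, E) = 56 + √(-4 + E) (a(C, E) = √(-4 + E) - 1*(-56) = √(-4 + E) + 56 = 56 + √(-4 + E))
T(-258, -541)/a(5*7 + 0, 216) + b/333061 = -626/(56 + √(-4 + 216)) - 487090/333061 = -626/(56 + √212) - 487090*1/333061 = -626/(56 + 2*√53) - 487090/333061 = -487090/333061 - 626/(56 + 2*√53)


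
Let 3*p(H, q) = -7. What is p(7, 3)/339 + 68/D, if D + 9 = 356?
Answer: 66727/352899 ≈ 0.18908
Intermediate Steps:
D = 347 (D = -9 + 356 = 347)
p(H, q) = -7/3 (p(H, q) = (⅓)*(-7) = -7/3)
p(7, 3)/339 + 68/D = -7/3/339 + 68/347 = -7/3*1/339 + 68*(1/347) = -7/1017 + 68/347 = 66727/352899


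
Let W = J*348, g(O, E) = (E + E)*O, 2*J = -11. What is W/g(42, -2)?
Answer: 319/28 ≈ 11.393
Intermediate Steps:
J = -11/2 (J = (1/2)*(-11) = -11/2 ≈ -5.5000)
g(O, E) = 2*E*O (g(O, E) = (2*E)*O = 2*E*O)
W = -1914 (W = -11/2*348 = -1914)
W/g(42, -2) = -1914/(2*(-2)*42) = -1914/(-168) = -1914*(-1/168) = 319/28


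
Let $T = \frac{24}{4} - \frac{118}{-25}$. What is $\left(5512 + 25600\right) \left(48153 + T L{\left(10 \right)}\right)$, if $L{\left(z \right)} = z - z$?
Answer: $1498136136$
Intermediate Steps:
$L{\left(z \right)} = 0$
$T = \frac{268}{25}$ ($T = 24 \cdot \frac{1}{4} - - \frac{118}{25} = 6 + \frac{118}{25} = \frac{268}{25} \approx 10.72$)
$\left(5512 + 25600\right) \left(48153 + T L{\left(10 \right)}\right) = \left(5512 + 25600\right) \left(48153 + \frac{268}{25} \cdot 0\right) = 31112 \left(48153 + 0\right) = 31112 \cdot 48153 = 1498136136$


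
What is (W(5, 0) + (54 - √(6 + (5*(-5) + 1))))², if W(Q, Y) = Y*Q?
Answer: 2898 - 324*I*√2 ≈ 2898.0 - 458.21*I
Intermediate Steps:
W(Q, Y) = Q*Y
(W(5, 0) + (54 - √(6 + (5*(-5) + 1))))² = (5*0 + (54 - √(6 + (5*(-5) + 1))))² = (0 + (54 - √(6 + (-25 + 1))))² = (0 + (54 - √(6 - 24)))² = (0 + (54 - √(-18)))² = (0 + (54 - 3*I*√2))² = (54 - 3*I*√2)²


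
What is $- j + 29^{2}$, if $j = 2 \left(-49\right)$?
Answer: $939$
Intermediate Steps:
$j = -98$
$- j + 29^{2} = \left(-1\right) \left(-98\right) + 29^{2} = 98 + 841 = 939$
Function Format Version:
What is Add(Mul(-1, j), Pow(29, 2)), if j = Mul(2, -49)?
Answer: 939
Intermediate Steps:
j = -98
Add(Mul(-1, j), Pow(29, 2)) = Add(Mul(-1, -98), Pow(29, 2)) = Add(98, 841) = 939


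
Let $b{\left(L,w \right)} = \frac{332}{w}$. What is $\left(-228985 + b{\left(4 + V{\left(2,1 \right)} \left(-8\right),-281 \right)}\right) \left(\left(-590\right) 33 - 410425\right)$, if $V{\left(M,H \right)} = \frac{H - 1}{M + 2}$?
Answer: $\frac{27661644072715}{281} \approx 9.844 \cdot 10^{10}$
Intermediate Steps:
$V{\left(M,H \right)} = \frac{-1 + H}{2 + M}$
$\left(-228985 + b{\left(4 + V{\left(2,1 \right)} \left(-8\right),-281 \right)}\right) \left(\left(-590\right) 33 - 410425\right) = \left(-228985 + \frac{332}{-281}\right) \left(\left(-590\right) 33 - 410425\right) = \left(-228985 + 332 \left(- \frac{1}{281}\right)\right) \left(-19470 - 410425\right) = \left(-228985 - \frac{332}{281}\right) \left(-429895\right) = \left(- \frac{64345117}{281}\right) \left(-429895\right) = \frac{27661644072715}{281}$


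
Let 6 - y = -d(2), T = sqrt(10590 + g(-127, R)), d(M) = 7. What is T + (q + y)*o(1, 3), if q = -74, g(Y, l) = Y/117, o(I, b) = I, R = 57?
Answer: -61 + sqrt(16105739)/39 ≈ 41.902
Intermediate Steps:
g(Y, l) = Y/117 (g(Y, l) = Y*(1/117) = Y/117)
T = sqrt(16105739)/39 (T = sqrt(10590 + (1/117)*(-127)) = sqrt(10590 - 127/117) = sqrt(1238903/117) = sqrt(16105739)/39 ≈ 102.90)
y = 13 (y = 6 - (-1)*7 = 6 - 1*(-7) = 6 + 7 = 13)
T + (q + y)*o(1, 3) = sqrt(16105739)/39 + (-74 + 13)*1 = sqrt(16105739)/39 - 61*1 = sqrt(16105739)/39 - 61 = -61 + sqrt(16105739)/39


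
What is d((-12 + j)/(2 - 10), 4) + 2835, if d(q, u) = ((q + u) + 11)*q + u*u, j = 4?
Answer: 2867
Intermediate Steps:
d(q, u) = u² + q*(11 + q + u) (d(q, u) = (11 + q + u)*q + u² = q*(11 + q + u) + u² = u² + q*(11 + q + u))
d((-12 + j)/(2 - 10), 4) + 2835 = (((-12 + 4)/(2 - 10))² + 4² + 11*((-12 + 4)/(2 - 10)) + ((-12 + 4)/(2 - 10))*4) + 2835 = ((-8/(-8))² + 16 + 11*(-8/(-8)) - 8/(-8)*4) + 2835 = ((-8*(-⅛))² + 16 + 11*(-8*(-⅛)) - 8*(-⅛)*4) + 2835 = (1² + 16 + 11*1 + 1*4) + 2835 = (1 + 16 + 11 + 4) + 2835 = 32 + 2835 = 2867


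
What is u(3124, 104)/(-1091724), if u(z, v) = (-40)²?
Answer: -400/272931 ≈ -0.0014656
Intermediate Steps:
u(z, v) = 1600
u(3124, 104)/(-1091724) = 1600/(-1091724) = 1600*(-1/1091724) = -400/272931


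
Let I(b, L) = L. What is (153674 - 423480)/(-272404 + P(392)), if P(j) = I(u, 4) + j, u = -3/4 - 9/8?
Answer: 134903/136004 ≈ 0.99190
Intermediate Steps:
u = -15/8 (u = -3*1/4 - 9*1/8 = -3/4 - 9/8 = -15/8 ≈ -1.8750)
P(j) = 4 + j
(153674 - 423480)/(-272404 + P(392)) = (153674 - 423480)/(-272404 + (4 + 392)) = -269806/(-272404 + 396) = -269806/(-272008) = -269806*(-1/272008) = 134903/136004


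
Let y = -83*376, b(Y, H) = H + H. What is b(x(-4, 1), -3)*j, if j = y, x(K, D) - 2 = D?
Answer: 187248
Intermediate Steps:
x(K, D) = 2 + D
b(Y, H) = 2*H
y = -31208
j = -31208
b(x(-4, 1), -3)*j = (2*(-3))*(-31208) = -6*(-31208) = 187248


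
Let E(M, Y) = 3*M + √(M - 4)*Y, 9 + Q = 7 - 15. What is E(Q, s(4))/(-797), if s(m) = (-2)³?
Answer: 51/797 + 8*I*√21/797 ≈ 0.06399 + 0.045998*I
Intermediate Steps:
s(m) = -8
Q = -17 (Q = -9 + (7 - 15) = -9 - 8 = -17)
E(M, Y) = 3*M + Y*√(-4 + M) (E(M, Y) = 3*M + √(-4 + M)*Y = 3*M + Y*√(-4 + M))
E(Q, s(4))/(-797) = (3*(-17) - 8*√(-4 - 17))/(-797) = (-51 - 8*I*√21)*(-1/797) = 51/797 + 8*I*√21/797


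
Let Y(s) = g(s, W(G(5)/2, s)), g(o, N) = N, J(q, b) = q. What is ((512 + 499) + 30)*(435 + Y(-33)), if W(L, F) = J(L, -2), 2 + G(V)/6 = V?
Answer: 462204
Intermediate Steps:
G(V) = -12 + 6*V
W(L, F) = L
Y(s) = 9 (Y(s) = (-12 + 6*5)/2 = (-12 + 30)*(½) = 18*(½) = 9)
((512 + 499) + 30)*(435 + Y(-33)) = ((512 + 499) + 30)*(435 + 9) = (1011 + 30)*444 = 1041*444 = 462204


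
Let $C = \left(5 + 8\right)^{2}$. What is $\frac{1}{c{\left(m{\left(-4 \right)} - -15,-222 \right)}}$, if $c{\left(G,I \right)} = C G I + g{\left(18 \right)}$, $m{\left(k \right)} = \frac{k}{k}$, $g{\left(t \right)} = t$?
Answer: $- \frac{1}{600270} \approx -1.6659 \cdot 10^{-6}$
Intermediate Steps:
$C = 169$ ($C = 13^{2} = 169$)
$m{\left(k \right)} = 1$
$c{\left(G,I \right)} = 18 + 169 G I$ ($c{\left(G,I \right)} = 169 G I + 18 = 18 + 169 G I$)
$\frac{1}{c{\left(m{\left(-4 \right)} - -15,-222 \right)}} = \frac{1}{18 + 169 \left(1 - -15\right) \left(-222\right)} = \frac{1}{18 + 169 \left(1 + 15\right) \left(-222\right)} = \frac{1}{18 + 169 \cdot 16 \left(-222\right)} = \frac{1}{18 - 600288} = \frac{1}{-600270} = - \frac{1}{600270}$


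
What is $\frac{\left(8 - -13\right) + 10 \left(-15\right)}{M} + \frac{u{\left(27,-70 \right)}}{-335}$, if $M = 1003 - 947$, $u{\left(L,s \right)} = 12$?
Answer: $- \frac{43887}{18760} \approx -2.3394$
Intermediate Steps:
$M = 56$
$\frac{\left(8 - -13\right) + 10 \left(-15\right)}{M} + \frac{u{\left(27,-70 \right)}}{-335} = \frac{\left(8 - -13\right) + 10 \left(-15\right)}{56} + \frac{12}{-335} = \left(\left(8 + 13\right) - 150\right) \frac{1}{56} + 12 \left(- \frac{1}{335}\right) = \left(21 - 150\right) \frac{1}{56} - \frac{12}{335} = \left(-129\right) \frac{1}{56} - \frac{12}{335} = - \frac{129}{56} - \frac{12}{335} = - \frac{43887}{18760}$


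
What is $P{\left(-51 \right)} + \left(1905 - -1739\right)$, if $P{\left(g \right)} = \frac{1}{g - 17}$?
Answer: $\frac{247791}{68} \approx 3644.0$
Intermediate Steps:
$P{\left(g \right)} = \frac{1}{-17 + g}$
$P{\left(-51 \right)} + \left(1905 - -1739\right) = \frac{1}{-17 - 51} + \left(1905 - -1739\right) = \frac{1}{-68} + \left(1905 + 1739\right) = - \frac{1}{68} + 3644 = \frac{247791}{68}$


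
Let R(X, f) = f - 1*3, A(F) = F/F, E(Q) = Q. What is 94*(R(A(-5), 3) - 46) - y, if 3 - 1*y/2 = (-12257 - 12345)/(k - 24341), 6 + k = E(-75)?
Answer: -52849028/12211 ≈ -4328.0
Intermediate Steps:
k = -81 (k = -6 - 75 = -81)
A(F) = 1
R(X, f) = -3 + f (R(X, f) = f - 3 = -3 + f)
y = 48664/12211 (y = 6 - 2*(-12257 - 12345)/(-81 - 24341) = 6 - (-49204)/(-24422) = 6 - (-49204)*(-1)/24422 = 6 - 2*12301/12211 = 6 - 24602/12211 = 48664/12211 ≈ 3.9853)
94*(R(A(-5), 3) - 46) - y = 94*((-3 + 3) - 46) - 1*48664/12211 = 94*(0 - 46) - 48664/12211 = 94*(-46) - 48664/12211 = -4324 - 48664/12211 = -52849028/12211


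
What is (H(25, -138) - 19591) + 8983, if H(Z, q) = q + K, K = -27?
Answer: -10773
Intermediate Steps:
H(Z, q) = -27 + q (H(Z, q) = q - 27 = -27 + q)
(H(25, -138) - 19591) + 8983 = ((-27 - 138) - 19591) + 8983 = (-165 - 19591) + 8983 = -19756 + 8983 = -10773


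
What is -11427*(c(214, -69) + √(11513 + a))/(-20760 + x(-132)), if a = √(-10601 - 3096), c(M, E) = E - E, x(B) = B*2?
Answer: 3809*√(11513 + I*√13697)/7008 ≈ 58.32 + 0.29641*I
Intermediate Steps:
x(B) = 2*B
c(M, E) = 0
a = I*√13697 (a = √(-13697) = I*√13697 ≈ 117.03*I)
-11427*(c(214, -69) + √(11513 + a))/(-20760 + x(-132)) = -11427*(0 + √(11513 + I*√13697))/(-20760 + 2*(-132)) = -11427*√(11513 + I*√13697)/(-20760 - 264) = -11427*(-√(11513 + I*√13697)/21024) = -(-3809)*√(11513 + I*√13697)/7008 = 3809*√(11513 + I*√13697)/7008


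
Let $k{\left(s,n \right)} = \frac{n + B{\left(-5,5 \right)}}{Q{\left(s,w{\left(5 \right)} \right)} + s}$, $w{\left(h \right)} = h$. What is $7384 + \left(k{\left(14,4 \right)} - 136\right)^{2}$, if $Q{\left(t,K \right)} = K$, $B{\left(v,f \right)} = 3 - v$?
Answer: $\frac{9280808}{361} \approx 25709.0$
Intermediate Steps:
$k{\left(s,n \right)} = \frac{8 + n}{5 + s}$ ($k{\left(s,n \right)} = \frac{n + \left(3 - -5\right)}{5 + s} = \frac{n + \left(3 + 5\right)}{5 + s} = \frac{n + 8}{5 + s} = \frac{8 + n}{5 + s}$)
$7384 + \left(k{\left(14,4 \right)} - 136\right)^{2} = 7384 + \left(\frac{8 + 4}{5 + 14} - 136\right)^{2} = 7384 + \left(\frac{1}{19} \cdot 12 - 136\right)^{2} = 7384 + \left(\frac{12}{19} - 136\right)^{2} = 7384 + \left(- \frac{2572}{19}\right)^{2} = 7384 + \frac{6615184}{361} = \frac{9280808}{361}$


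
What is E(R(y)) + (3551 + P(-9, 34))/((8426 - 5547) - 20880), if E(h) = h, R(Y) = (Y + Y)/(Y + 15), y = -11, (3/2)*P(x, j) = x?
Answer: -205101/36002 ≈ -5.6969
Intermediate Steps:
P(x, j) = 2*x/3
R(Y) = 2*Y/(15 + Y) (R(Y) = (2*Y)/(15 + Y) = 2*Y/(15 + Y))
E(R(y)) + (3551 + P(-9, 34))/((8426 - 5547) - 20880) = 2*(-11)/(15 - 11) + (3551 + (2/3)*(-9))/((8426 - 5547) - 20880) = 2*(-11)/4 + (3551 - 6)/(2879 - 20880) = 2*(-11)*(1/4) + 3545/(-18001) = -11/2 + 3545*(-1/18001) = -11/2 - 3545/18001 = -205101/36002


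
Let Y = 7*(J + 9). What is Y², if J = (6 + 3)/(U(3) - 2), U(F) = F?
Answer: 15876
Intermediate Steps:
J = 9 (J = (6 + 3)/(3 - 2) = 9/1 = 9*1 = 9)
Y = 126 (Y = 7*(9 + 9) = 7*18 = 126)
Y² = 126² = 15876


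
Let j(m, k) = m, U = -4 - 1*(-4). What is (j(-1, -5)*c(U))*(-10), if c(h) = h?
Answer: 0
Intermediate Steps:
U = 0 (U = -4 + 4 = 0)
(j(-1, -5)*c(U))*(-10) = -1*0*(-10) = 0*(-10) = 0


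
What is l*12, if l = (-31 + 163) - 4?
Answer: 1536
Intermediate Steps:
l = 128 (l = 132 - 4 = 128)
l*12 = 128*12 = 1536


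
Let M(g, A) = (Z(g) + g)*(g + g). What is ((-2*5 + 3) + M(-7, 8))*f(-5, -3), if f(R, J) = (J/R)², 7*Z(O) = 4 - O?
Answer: 621/25 ≈ 24.840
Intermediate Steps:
Z(O) = 4/7 - O/7 (Z(O) = (4 - O)/7 = 4/7 - O/7)
M(g, A) = 2*g*(4/7 + 6*g/7) (M(g, A) = ((4/7 - g/7) + g)*(g + g) = (4/7 + 6*g/7)*(2*g) = 2*g*(4/7 + 6*g/7))
f(R, J) = J²/R²
((-2*5 + 3) + M(-7, 8))*f(-5, -3) = ((-2*5 + 3) + (4/7)*(-7)*(2 + 3*(-7)))*((-3)²/(-5)²) = ((-10 + 3) + (4/7)*(-7)*(2 - 21))*(9*(1/25)) = (-7 + (4/7)*(-7)*(-19))*(9/25) = (-7 + 76)*(9/25) = 69*(9/25) = 621/25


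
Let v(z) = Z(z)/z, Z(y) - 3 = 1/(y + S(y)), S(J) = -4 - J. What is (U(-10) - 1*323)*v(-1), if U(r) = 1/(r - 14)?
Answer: 85283/96 ≈ 888.36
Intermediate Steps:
U(r) = 1/(-14 + r)
Z(y) = 11/4 (Z(y) = 3 + 1/(y + (-4 - y)) = 3 + 1/(-4) = 3 - ¼ = 11/4)
v(z) = 11/(4*z)
(U(-10) - 1*323)*v(-1) = (1/(-14 - 10) - 1*323)*((11/4)/(-1)) = (1/(-24) - 323)*((11/4)*(-1)) = (-1/24 - 323)*(-11/4) = -7753/24*(-11/4) = 85283/96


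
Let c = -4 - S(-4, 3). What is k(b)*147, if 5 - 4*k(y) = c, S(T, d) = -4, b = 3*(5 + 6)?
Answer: 735/4 ≈ 183.75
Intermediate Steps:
b = 33 (b = 3*11 = 33)
c = 0 (c = -4 - 1*(-4) = -4 + 4 = 0)
k(y) = 5/4 (k(y) = 5/4 - 1/4*0 = 5/4 + 0 = 5/4)
k(b)*147 = (5/4)*147 = 735/4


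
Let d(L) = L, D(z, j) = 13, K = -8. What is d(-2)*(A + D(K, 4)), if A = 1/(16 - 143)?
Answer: -3300/127 ≈ -25.984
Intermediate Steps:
A = -1/127 (A = 1/(-127) = -1/127 ≈ -0.0078740)
d(-2)*(A + D(K, 4)) = -2*(-1/127 + 13) = -2*1650/127 = -3300/127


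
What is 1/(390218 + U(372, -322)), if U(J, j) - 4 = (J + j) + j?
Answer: 1/389950 ≈ 2.5644e-6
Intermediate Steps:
U(J, j) = 4 + J + 2*j (U(J, j) = 4 + ((J + j) + j) = 4 + (J + 2*j) = 4 + J + 2*j)
1/(390218 + U(372, -322)) = 1/(390218 + (4 + 372 + 2*(-322))) = 1/(390218 + (4 + 372 - 644)) = 1/(390218 - 268) = 1/389950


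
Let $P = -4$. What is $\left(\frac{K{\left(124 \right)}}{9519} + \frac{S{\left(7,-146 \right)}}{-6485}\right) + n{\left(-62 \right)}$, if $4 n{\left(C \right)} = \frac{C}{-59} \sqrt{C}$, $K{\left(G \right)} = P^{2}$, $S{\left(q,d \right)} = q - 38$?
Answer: $\frac{398849}{61730715} + \frac{31 i \sqrt{62}}{118} \approx 0.0064611 + 2.0686 i$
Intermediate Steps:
$S{\left(q,d \right)} = -38 + q$
$K{\left(G \right)} = 16$ ($K{\left(G \right)} = \left(-4\right)^{2} = 16$)
$n{\left(C \right)} = - \frac{C^{\frac{3}{2}}}{236}$ ($n{\left(C \right)} = \frac{\frac{C}{-59} \sqrt{C}}{4} = \frac{C \left(- \frac{1}{59}\right) \sqrt{C}}{4} = \frac{- \frac{C}{59} \sqrt{C}}{4} = \frac{\left(- \frac{1}{59}\right) C^{\frac{3}{2}}}{4} = - \frac{C^{\frac{3}{2}}}{236}$)
$\left(\frac{K{\left(124 \right)}}{9519} + \frac{S{\left(7,-146 \right)}}{-6485}\right) + n{\left(-62 \right)} = \left(\frac{16}{9519} + \frac{-38 + 7}{-6485}\right) - \frac{\left(-62\right)^{\frac{3}{2}}}{236} = \left(16 \cdot \frac{1}{9519} - - \frac{31}{6485}\right) - \frac{\left(-62\right) i \sqrt{62}}{236} = \left(\frac{16}{9519} + \frac{31}{6485}\right) + \frac{31 i \sqrt{62}}{118} = \frac{398849}{61730715} + \frac{31 i \sqrt{62}}{118}$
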